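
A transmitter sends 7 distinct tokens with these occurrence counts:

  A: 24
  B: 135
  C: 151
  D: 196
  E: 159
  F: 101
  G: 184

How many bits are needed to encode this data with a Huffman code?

Build the Huffman tree bottom-up:
merge A(24) and F(101): 125
merge 125 and B(135): 260
merge C(151) and E(159): 310
merge G(184) and D(196): 380
merge 260 and 310: 570
merge 380 and 570: 950
The encoded length is the sum of every internal node's weight: 125 + 260 + 310 + 380 + 570 + 950 = 2595 bits.

2595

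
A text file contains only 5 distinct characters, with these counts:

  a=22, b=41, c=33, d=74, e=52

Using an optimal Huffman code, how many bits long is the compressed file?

Build the Huffman tree bottom-up:
a(22) + c(33) → 55
b(41) + e(52) → 93
55 + d(74) → 129
93 + 129 → 222
The encoded length is the sum of every internal node's weight: 55 + 93 + 129 + 222 = 499 bits.

499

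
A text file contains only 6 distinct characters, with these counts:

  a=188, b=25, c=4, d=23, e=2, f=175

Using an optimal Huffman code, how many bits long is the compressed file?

Merge the two smallest weights repeatedly:
combine e(2), c(4) → 6
combine 6, d(23) → 29
combine b(25), 29 → 54
combine 54, f(175) → 229
combine a(188), 229 → 417
Each symbol's bit-cost is frequency × depth; summing gives 735 bits (equivalently 6 + 29 + 54 + 229 + 417).

735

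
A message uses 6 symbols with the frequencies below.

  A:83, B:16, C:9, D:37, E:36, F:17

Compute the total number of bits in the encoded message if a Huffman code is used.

453

Merge the two smallest weights repeatedly:
C(9) + B(16) → 25
F(17) + 25 → 42
E(36) + D(37) → 73
42 + 73 → 115
A(83) + 115 → 198
Total encoded bits = sum of merged weights = 25 + 42 + 73 + 115 + 198 = 453.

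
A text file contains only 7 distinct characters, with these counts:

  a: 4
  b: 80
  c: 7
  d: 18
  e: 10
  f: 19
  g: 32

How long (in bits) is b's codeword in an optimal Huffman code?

1

Repeatedly merge the two smallest:
merge a(4) and c(7): 11
merge e(10) and 11: 21
merge d(18) and f(19): 37
merge 21 and g(32): 53
merge 37 and 53: 90
merge b(80) and 90: 170
b sits one level below the root: a 1-bit codeword.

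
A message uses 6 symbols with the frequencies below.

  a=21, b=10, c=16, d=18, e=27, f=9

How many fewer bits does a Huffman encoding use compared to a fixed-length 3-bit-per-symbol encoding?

48

Fixed-length: 3 bits × 101 symbols = 303 bits.
Huffman merges:
combine f(9), b(10) → 19
combine c(16), d(18) → 34
combine 19, a(21) → 40
combine e(27), 34 → 61
combine 40, 61 → 101
Huffman total = 19 + 34 + 40 + 61 + 101 = 255 bits.
Saving = 303 − 255 = 48 bits.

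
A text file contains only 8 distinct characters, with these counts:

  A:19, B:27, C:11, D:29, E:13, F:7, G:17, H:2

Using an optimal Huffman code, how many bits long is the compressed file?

Merge the two smallest weights repeatedly:
merge H(2) and F(7): 9
merge 9 and C(11): 20
merge E(13) and G(17): 30
merge A(19) and 20: 39
merge B(27) and D(29): 56
merge 30 and 39: 69
merge 56 and 69: 125
Total encoded bits = sum of merged weights = 9 + 20 + 30 + 39 + 56 + 69 + 125 = 348.

348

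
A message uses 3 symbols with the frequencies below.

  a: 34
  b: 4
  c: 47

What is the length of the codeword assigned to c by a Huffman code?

1

Build the tree from the bottom:
combine b(4), a(34) → 38
combine 38, c(47) → 85
c is merged only at the final step, so code length = 1.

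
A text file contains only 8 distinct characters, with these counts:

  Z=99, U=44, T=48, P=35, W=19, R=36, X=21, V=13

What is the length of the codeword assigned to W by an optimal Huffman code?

Huffman merges, smallest pair first:
merge V(13) and W(19): 32
merge X(21) and 32: 53
merge P(35) and R(36): 71
merge U(44) and T(48): 92
merge 53 and 71: 124
merge 92 and Z(99): 191
merge 124 and 191: 315
W sits 4 levels below the root, so its codeword is 4 bits.

4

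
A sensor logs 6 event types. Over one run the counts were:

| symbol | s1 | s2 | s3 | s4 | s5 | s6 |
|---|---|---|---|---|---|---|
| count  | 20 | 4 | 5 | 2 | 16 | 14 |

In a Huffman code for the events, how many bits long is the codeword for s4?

4

Repeatedly merge the two smallest:
combine s4(2), s2(4) → 6
combine s3(5), 6 → 11
combine 11, s6(14) → 25
combine s5(16), s1(20) → 36
combine 25, 36 → 61
s4's leaf is at depth 4, giving a 4-bit codeword.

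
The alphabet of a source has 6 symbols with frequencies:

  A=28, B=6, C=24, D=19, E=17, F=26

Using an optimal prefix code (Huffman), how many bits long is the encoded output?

305

Greedily combine the two least-frequent nodes:
combine B(6), E(17) → 23
combine D(19), 23 → 42
combine C(24), F(26) → 50
combine A(28), 42 → 70
combine 50, 70 → 120
Each symbol's bit-cost is frequency × depth; summing gives 305 bits (equivalently 23 + 42 + 50 + 70 + 120).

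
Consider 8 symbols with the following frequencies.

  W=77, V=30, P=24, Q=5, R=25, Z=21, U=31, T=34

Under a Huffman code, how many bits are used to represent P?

3

Huffman merges, smallest pair first:
merge Q(5) and Z(21): 26
merge P(24) and R(25): 49
merge 26 and V(30): 56
merge U(31) and T(34): 65
merge 49 and 56: 105
merge 65 and W(77): 142
merge 105 and 142: 247
P's leaf is at depth 3, giving a 3-bit codeword.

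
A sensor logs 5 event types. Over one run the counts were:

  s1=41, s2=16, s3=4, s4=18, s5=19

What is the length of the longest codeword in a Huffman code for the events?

3

Merge the two lowest-weight nodes at each step:
s3(4) + s2(16) → 20
s4(18) + s5(19) → 37
20 + 37 → 57
s1(41) + 57 → 98
Maximum depth reached is 3.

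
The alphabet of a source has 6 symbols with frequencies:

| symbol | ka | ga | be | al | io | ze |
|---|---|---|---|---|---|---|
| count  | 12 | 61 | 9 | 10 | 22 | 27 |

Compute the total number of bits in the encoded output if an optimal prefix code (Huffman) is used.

320

Greedily combine the two least-frequent nodes:
merge be(9) and al(10): 19
merge ka(12) and 19: 31
merge io(22) and ze(27): 49
merge 31 and 49: 80
merge ga(61) and 80: 141
Each symbol's bit-cost is frequency × depth; summing gives 320 bits (equivalently 19 + 31 + 49 + 80 + 141).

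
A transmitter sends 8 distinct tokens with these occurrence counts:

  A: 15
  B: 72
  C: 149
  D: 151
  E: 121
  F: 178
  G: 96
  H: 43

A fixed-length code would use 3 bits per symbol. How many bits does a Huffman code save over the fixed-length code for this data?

Fixed-length: 3 bits × 825 symbols = 2475 bits.
Huffman merges:
combine A(15), H(43) → 58
combine 58, B(72) → 130
combine G(96), E(121) → 217
combine 130, C(149) → 279
combine D(151), F(178) → 329
combine 217, 279 → 496
combine 329, 496 → 825
Huffman total = 58 + 130 + 217 + 279 + 329 + 496 + 825 = 2334 bits.
Saving = 2475 − 2334 = 141 bits.

141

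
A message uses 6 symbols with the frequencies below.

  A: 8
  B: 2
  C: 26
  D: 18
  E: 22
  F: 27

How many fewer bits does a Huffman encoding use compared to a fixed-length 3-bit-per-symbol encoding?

Fixed-length: 3 bits × 103 symbols = 309 bits.
Huffman merges:
B(2) + A(8) → 10
10 + D(18) → 28
E(22) + C(26) → 48
F(27) + 28 → 55
48 + 55 → 103
Huffman total = 10 + 28 + 48 + 55 + 103 = 244 bits.
Saving = 309 − 244 = 65 bits.

65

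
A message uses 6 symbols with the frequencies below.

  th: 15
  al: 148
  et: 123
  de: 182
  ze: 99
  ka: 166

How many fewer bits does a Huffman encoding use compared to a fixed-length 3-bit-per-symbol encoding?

Fixed-length: 3 bits × 733 symbols = 2199 bits.
Huffman merges:
th(15) + ze(99) → 114
114 + et(123) → 237
al(148) + ka(166) → 314
de(182) + 237 → 419
314 + 419 → 733
Huffman total = 114 + 237 + 314 + 419 + 733 = 1817 bits.
Saving = 2199 − 1817 = 382 bits.

382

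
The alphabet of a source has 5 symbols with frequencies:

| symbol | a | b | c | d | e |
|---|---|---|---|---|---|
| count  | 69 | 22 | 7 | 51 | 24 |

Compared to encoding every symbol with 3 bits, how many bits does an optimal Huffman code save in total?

160

Fixed-length: 3 bits × 173 symbols = 519 bits.
Huffman merges:
merge c(7) and b(22): 29
merge e(24) and 29: 53
merge d(51) and 53: 104
merge a(69) and 104: 173
Huffman total = 29 + 53 + 104 + 173 = 359 bits.
Saving = 519 − 359 = 160 bits.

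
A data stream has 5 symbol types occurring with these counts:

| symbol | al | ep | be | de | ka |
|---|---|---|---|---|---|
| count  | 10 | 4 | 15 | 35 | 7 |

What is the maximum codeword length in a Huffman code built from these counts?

4

Merge the two lowest-weight nodes at each step:
combine ep(4), ka(7) → 11
combine al(10), 11 → 21
combine be(15), 21 → 36
combine de(35), 36 → 71
The rarest symbols sit at the bottom; the longest codeword is 4 bits.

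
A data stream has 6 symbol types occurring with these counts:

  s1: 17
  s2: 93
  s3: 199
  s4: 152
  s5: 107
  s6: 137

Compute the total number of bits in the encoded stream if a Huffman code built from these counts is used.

1737

Build the Huffman tree bottom-up:
s1(17) + s2(93) → 110
s5(107) + 110 → 217
s6(137) + s4(152) → 289
s3(199) + 217 → 416
289 + 416 → 705
Each symbol's bit-cost is frequency × depth; summing gives 1737 bits (equivalently 110 + 217 + 289 + 416 + 705).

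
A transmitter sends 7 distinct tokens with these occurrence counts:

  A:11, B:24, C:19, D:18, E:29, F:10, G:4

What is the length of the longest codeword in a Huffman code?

4

Merge the two lowest-weight nodes at each step:
G(4) + F(10) → 14
A(11) + 14 → 25
D(18) + C(19) → 37
B(24) + 25 → 49
E(29) + 37 → 66
49 + 66 → 115
The rarest symbols sit at the bottom; the longest codeword is 4 bits.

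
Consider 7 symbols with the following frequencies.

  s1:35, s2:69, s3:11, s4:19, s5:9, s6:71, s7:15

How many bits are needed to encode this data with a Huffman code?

566

Merge the two smallest weights repeatedly:
combine s5(9), s3(11) → 20
combine s7(15), s4(19) → 34
combine 20, 34 → 54
combine s1(35), 54 → 89
combine s2(69), s6(71) → 140
combine 89, 140 → 229
The encoded length is the sum of every internal node's weight: 20 + 34 + 54 + 89 + 140 + 229 = 566 bits.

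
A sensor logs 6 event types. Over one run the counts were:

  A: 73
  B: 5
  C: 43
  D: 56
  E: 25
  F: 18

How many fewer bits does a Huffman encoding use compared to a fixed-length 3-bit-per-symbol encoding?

Fixed-length: 3 bits × 220 symbols = 660 bits.
Huffman merges:
B(5) + F(18) → 23
23 + E(25) → 48
C(43) + 48 → 91
D(56) + A(73) → 129
91 + 129 → 220
Huffman total = 23 + 48 + 91 + 129 + 220 = 511 bits.
Saving = 660 − 511 = 149 bits.

149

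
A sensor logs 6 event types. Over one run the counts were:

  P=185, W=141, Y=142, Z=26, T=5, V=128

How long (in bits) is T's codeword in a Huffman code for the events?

4

Build the tree from the bottom:
T(5) + Z(26) → 31
31 + V(128) → 159
W(141) + Y(142) → 283
159 + P(185) → 344
283 + 344 → 627
The subtree containing T is merged 4 times, so code length = 4.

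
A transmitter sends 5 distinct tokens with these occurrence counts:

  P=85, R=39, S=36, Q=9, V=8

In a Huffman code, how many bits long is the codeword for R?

Build the tree from the bottom:
combine V(8), Q(9) → 17
combine 17, S(36) → 53
combine R(39), 53 → 92
combine P(85), 92 → 177
The subtree containing R is merged 2 times, so code length = 2.

2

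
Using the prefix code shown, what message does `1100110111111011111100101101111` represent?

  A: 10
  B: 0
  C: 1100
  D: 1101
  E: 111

CDEDECADE

Read left to right; each codeword is recognised as soon as it completes (prefix code):
  1100→C | 1101→D | 111→E | 1101→D | 111→E | 1100→C | 10→A | 1101→D | 111→E
Decoded message: CDEDECADE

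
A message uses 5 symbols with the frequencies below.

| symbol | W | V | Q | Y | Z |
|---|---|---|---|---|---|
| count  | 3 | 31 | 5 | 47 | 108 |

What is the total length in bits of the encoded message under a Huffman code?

327

Build the Huffman tree bottom-up:
combine W(3), Q(5) → 8
combine 8, V(31) → 39
combine 39, Y(47) → 86
combine 86, Z(108) → 194
Total encoded bits = sum of merged weights = 8 + 39 + 86 + 194 = 327.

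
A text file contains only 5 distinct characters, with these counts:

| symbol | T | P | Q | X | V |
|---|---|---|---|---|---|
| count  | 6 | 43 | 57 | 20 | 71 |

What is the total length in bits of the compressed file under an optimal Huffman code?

418

Greedily combine the two least-frequent nodes:
combine T(6), X(20) → 26
combine 26, P(43) → 69
combine Q(57), 69 → 126
combine V(71), 126 → 197
Total encoded bits = sum of merged weights = 26 + 69 + 126 + 197 = 418.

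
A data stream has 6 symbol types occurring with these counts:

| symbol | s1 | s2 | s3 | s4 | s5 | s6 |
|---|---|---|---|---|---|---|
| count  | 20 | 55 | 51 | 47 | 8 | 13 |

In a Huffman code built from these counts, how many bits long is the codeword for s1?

Huffman merges, smallest pair first:
merge s5(8) and s6(13): 21
merge s1(20) and 21: 41
merge 41 and s4(47): 88
merge s3(51) and s2(55): 106
merge 88 and 106: 194
s1 sits 3 levels below the root, so its codeword is 3 bits.

3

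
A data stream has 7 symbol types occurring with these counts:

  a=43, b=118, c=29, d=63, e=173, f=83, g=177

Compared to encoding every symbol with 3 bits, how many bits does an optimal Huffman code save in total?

Fixed-length: 3 bits × 686 symbols = 2058 bits.
Huffman merges:
c(29) + a(43) → 72
d(63) + 72 → 135
f(83) + b(118) → 201
135 + e(173) → 308
g(177) + 201 → 378
308 + 378 → 686
Huffman total = 72 + 135 + 201 + 308 + 378 + 686 = 1780 bits.
Saving = 2058 − 1780 = 278 bits.

278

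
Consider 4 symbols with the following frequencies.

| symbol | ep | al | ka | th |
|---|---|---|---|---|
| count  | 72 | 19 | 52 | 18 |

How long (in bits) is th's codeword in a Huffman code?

3

Repeatedly merge the two smallest:
th(18) + al(19) → 37
37 + ka(52) → 89
ep(72) + 89 → 161
th's leaf is at depth 3, giving a 3-bit codeword.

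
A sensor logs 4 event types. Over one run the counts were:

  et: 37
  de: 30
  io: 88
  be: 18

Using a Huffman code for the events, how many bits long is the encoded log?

Greedily combine the two least-frequent nodes:
be(18) + de(30) → 48
et(37) + 48 → 85
85 + io(88) → 173
Each symbol's bit-cost is frequency × depth; summing gives 306 bits (equivalently 48 + 85 + 173).

306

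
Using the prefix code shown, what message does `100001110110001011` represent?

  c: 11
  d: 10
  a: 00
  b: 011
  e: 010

dabdcaec

Read left to right; each codeword is recognised as soon as it completes (prefix code):
  10→d | 00→a | 011→b | 10→d | 11→c | 00→a | 010→e | 11→c
Decoded message: dabdcaec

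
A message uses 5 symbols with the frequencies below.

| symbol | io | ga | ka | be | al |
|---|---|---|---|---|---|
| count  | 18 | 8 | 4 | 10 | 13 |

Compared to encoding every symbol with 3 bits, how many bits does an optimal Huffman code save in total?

Fixed-length: 3 bits × 53 symbols = 159 bits.
Huffman merges:
merge ka(4) and ga(8): 12
merge be(10) and 12: 22
merge al(13) and io(18): 31
merge 22 and 31: 53
Huffman total = 12 + 22 + 31 + 53 = 118 bits.
Saving = 159 − 118 = 41 bits.

41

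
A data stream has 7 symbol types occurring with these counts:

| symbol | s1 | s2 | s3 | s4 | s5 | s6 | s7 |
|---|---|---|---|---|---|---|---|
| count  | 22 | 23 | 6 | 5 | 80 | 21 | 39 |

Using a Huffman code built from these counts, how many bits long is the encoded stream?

Merge the two smallest weights repeatedly:
merge s4(5) and s3(6): 11
merge 11 and s6(21): 32
merge s1(22) and s2(23): 45
merge 32 and s7(39): 71
merge 45 and 71: 116
merge s5(80) and 116: 196
Total encoded bits = sum of merged weights = 11 + 32 + 45 + 71 + 116 + 196 = 471.

471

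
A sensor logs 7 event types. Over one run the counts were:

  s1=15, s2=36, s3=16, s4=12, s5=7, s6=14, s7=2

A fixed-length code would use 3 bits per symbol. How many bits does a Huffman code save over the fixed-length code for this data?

Fixed-length: 3 bits × 102 symbols = 306 bits.
Huffman merges:
combine s7(2), s5(7) → 9
combine 9, s4(12) → 21
combine s6(14), s1(15) → 29
combine s3(16), 21 → 37
combine 29, s2(36) → 65
combine 37, 65 → 102
Huffman total = 9 + 21 + 29 + 37 + 65 + 102 = 263 bits.
Saving = 306 − 263 = 43 bits.

43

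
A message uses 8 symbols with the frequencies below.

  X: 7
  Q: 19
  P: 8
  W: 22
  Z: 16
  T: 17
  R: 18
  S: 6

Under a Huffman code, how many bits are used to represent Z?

Repeatedly merge the two smallest:
merge S(6) and X(7): 13
merge P(8) and 13: 21
merge Z(16) and T(17): 33
merge R(18) and Q(19): 37
merge 21 and W(22): 43
merge 33 and 37: 70
merge 43 and 70: 113
Z sits 3 levels below the root, so its codeword is 3 bits.

3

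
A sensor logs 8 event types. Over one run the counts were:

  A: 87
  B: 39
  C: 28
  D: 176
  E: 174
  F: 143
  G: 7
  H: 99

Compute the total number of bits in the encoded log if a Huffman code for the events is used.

2018

Merge the two smallest weights repeatedly:
G(7) + C(28) → 35
35 + B(39) → 74
74 + A(87) → 161
H(99) + F(143) → 242
161 + E(174) → 335
D(176) + 242 → 418
335 + 418 → 753
Total encoded bits = sum of merged weights = 35 + 74 + 161 + 242 + 335 + 418 + 753 = 2018.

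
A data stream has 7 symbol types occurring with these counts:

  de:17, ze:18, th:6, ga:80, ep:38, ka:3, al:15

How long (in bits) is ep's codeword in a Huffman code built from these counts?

Repeatedly merge the two smallest:
combine ka(3), th(6) → 9
combine 9, al(15) → 24
combine de(17), ze(18) → 35
combine 24, 35 → 59
combine ep(38), 59 → 97
combine ga(80), 97 → 177
ep's leaf is at depth 2, giving a 2-bit codeword.

2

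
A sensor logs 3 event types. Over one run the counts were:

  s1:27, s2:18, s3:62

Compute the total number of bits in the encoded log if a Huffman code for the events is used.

Merge the two smallest weights repeatedly:
s2(18) + s1(27) → 45
45 + s3(62) → 107
Total encoded bits = sum of merged weights = 45 + 107 = 152.

152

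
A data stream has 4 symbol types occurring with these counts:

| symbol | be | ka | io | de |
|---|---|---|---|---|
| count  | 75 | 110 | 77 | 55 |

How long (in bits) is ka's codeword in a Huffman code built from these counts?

Repeatedly merge the two smallest:
de(55) + be(75) → 130
io(77) + ka(110) → 187
130 + 187 → 317
ka sits 2 levels below the root, so its codeword is 2 bits.

2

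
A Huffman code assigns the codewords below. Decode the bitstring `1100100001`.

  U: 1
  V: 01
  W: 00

Read left to right; each codeword is recognised as soon as it completes (prefix code):
  1→U | 1→U | 00→W | 1→U | 00→W | 00→W | 1→U
Decoded message: UUWUWWU

UUWUWWU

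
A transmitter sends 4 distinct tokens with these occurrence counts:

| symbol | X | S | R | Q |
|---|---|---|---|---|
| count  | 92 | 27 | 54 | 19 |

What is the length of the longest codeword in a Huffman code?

Merge the two lowest-weight nodes at each step:
combine Q(19), S(27) → 46
combine 46, R(54) → 100
combine X(92), 100 → 192
The first pair merged (Q, S) ends up deepest, at depth 3.

3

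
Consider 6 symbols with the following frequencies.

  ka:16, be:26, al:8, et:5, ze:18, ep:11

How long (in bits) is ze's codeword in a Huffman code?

2

Repeatedly merge the two smallest:
combine et(5), al(8) → 13
combine ep(11), 13 → 24
combine ka(16), ze(18) → 34
combine 24, be(26) → 50
combine 34, 50 → 84
The subtree containing ze is merged 2 times, so code length = 2.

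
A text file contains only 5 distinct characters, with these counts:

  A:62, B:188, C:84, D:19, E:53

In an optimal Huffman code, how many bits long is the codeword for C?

2

Build the tree from the bottom:
merge D(19) and E(53): 72
merge A(62) and 72: 134
merge C(84) and 134: 218
merge B(188) and 218: 406
C's leaf is at depth 2, giving a 2-bit codeword.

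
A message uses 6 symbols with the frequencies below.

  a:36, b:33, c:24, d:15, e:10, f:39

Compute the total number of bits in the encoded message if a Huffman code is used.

Greedily combine the two least-frequent nodes:
combine e(10), d(15) → 25
combine c(24), 25 → 49
combine b(33), a(36) → 69
combine f(39), 49 → 88
combine 69, 88 → 157
Each symbol's bit-cost is frequency × depth; summing gives 388 bits (equivalently 25 + 49 + 69 + 88 + 157).

388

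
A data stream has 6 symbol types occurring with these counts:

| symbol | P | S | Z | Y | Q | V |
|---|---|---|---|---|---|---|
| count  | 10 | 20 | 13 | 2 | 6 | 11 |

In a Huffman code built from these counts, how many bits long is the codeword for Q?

Repeatedly merge the two smallest:
Y(2) + Q(6) → 8
8 + P(10) → 18
V(11) + Z(13) → 24
18 + S(20) → 38
24 + 38 → 62
The subtree containing Q is merged 4 times, so code length = 4.

4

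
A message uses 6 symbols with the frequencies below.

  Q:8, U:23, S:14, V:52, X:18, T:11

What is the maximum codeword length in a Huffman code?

4

Merge the two lowest-weight nodes at each step:
merge Q(8) and T(11): 19
merge S(14) and X(18): 32
merge 19 and U(23): 42
merge 32 and 42: 74
merge V(52) and 74: 126
Maximum depth reached is 4.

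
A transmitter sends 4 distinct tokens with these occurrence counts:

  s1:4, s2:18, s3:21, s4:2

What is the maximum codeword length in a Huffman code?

3

Merge the two lowest-weight nodes at each step:
combine s4(2), s1(4) → 6
combine 6, s2(18) → 24
combine s3(21), 24 → 45
The first pair merged (s4, s1) ends up deepest, at depth 3.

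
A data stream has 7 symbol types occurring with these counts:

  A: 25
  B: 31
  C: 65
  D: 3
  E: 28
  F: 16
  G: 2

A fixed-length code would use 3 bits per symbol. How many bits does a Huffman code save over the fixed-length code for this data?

Fixed-length: 3 bits × 170 symbols = 510 bits.
Huffman merges:
combine G(2), D(3) → 5
combine 5, F(16) → 21
combine 21, A(25) → 46
combine E(28), B(31) → 59
combine 46, 59 → 105
combine C(65), 105 → 170
Huffman total = 5 + 21 + 46 + 59 + 105 + 170 = 406 bits.
Saving = 510 − 406 = 104 bits.

104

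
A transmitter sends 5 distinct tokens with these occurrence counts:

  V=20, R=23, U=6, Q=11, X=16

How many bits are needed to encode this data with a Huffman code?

Build the Huffman tree bottom-up:
combine U(6), Q(11) → 17
combine X(16), 17 → 33
combine V(20), R(23) → 43
combine 33, 43 → 76
Total encoded bits = sum of merged weights = 17 + 33 + 43 + 76 = 169.

169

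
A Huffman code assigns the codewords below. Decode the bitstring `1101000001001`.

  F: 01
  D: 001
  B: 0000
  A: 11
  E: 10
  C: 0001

Read left to right; each codeword is recognised as soon as it completes (prefix code):
  11→A | 01→F | 0000→B | 01→F | 001→D
Decoded message: AFBFD

AFBFD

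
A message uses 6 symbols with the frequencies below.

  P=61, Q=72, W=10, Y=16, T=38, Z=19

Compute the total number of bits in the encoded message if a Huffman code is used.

503

Build the Huffman tree bottom-up:
W(10) + Y(16) → 26
Z(19) + 26 → 45
T(38) + 45 → 83
P(61) + Q(72) → 133
83 + 133 → 216
Total encoded bits = sum of merged weights = 26 + 45 + 83 + 133 + 216 = 503.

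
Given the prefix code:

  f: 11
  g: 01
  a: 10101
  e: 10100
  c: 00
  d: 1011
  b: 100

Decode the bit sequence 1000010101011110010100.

bcagfbe

Read left to right; each codeword is recognised as soon as it completes (prefix code):
  100→b | 00→c | 10101→a | 01→g | 11→f | 100→b | 10100→e
Decoded message: bcagfbe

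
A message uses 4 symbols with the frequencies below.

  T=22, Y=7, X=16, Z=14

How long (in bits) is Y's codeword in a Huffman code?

Build the tree from the bottom:
merge Y(7) and Z(14): 21
merge X(16) and 21: 37
merge T(22) and 37: 59
Y sits 3 levels below the root, so its codeword is 3 bits.

3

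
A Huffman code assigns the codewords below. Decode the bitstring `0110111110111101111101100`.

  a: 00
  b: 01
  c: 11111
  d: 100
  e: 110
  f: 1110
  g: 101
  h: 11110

bghhcbd

Read left to right; each codeword is recognised as soon as it completes (prefix code):
  01→b | 101→g | 11110→h | 11110→h | 11111→c | 01→b | 100→d
Decoded message: bghhcbd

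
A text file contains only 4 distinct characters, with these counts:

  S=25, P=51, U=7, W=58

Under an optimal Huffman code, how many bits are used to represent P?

Huffman merges, smallest pair first:
combine U(7), S(25) → 32
combine 32, P(51) → 83
combine W(58), 83 → 141
P's leaf is at depth 2, giving a 2-bit codeword.

2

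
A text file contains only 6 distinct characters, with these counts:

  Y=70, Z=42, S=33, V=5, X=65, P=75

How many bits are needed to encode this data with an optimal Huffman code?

Greedily combine the two least-frequent nodes:
V(5) + S(33) → 38
38 + Z(42) → 80
X(65) + Y(70) → 135
P(75) + 80 → 155
135 + 155 → 290
Each symbol's bit-cost is frequency × depth; summing gives 698 bits (equivalently 38 + 80 + 135 + 155 + 290).

698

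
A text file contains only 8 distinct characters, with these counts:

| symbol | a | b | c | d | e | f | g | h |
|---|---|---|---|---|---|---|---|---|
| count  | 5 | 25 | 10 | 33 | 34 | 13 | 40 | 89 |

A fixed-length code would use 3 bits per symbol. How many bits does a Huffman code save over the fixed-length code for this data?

Fixed-length: 3 bits × 249 symbols = 747 bits.
Huffman merges:
merge a(5) and c(10): 15
merge f(13) and 15: 28
merge b(25) and 28: 53
merge d(33) and e(34): 67
merge g(40) and 53: 93
merge 67 and h(89): 156
merge 93 and 156: 249
Huffman total = 15 + 28 + 53 + 67 + 93 + 156 + 249 = 661 bits.
Saving = 747 − 661 = 86 bits.

86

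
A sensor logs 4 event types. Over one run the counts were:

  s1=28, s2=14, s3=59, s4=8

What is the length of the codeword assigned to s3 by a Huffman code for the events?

1

Build the tree from the bottom:
merge s4(8) and s2(14): 22
merge 22 and s1(28): 50
merge 50 and s3(59): 109
s3 is a child of the root — depth 1, so its codeword is a single bit.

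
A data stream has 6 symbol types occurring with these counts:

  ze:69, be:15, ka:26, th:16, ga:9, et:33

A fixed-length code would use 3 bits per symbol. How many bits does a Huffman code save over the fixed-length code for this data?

114

Fixed-length: 3 bits × 168 symbols = 504 bits.
Huffman merges:
ga(9) + be(15) → 24
th(16) + 24 → 40
ka(26) + et(33) → 59
40 + 59 → 99
ze(69) + 99 → 168
Huffman total = 24 + 40 + 59 + 99 + 168 = 390 bits.
Saving = 504 − 390 = 114 bits.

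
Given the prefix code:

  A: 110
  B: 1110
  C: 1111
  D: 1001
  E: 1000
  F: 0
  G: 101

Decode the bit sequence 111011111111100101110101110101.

Read left to right; each codeword is recognised as soon as it completes (prefix code):
  1110→B | 1111→C | 1111→C | 1001→D | 0→F | 1110→B | 101→G | 110→A | 101→G
Decoded message: BCCDFBGAG

BCCDFBGAG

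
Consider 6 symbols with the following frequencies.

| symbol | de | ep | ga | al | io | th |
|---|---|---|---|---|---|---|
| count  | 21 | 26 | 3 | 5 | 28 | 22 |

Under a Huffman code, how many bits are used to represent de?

Huffman merges, smallest pair first:
ga(3) + al(5) → 8
8 + de(21) → 29
th(22) + ep(26) → 48
io(28) + 29 → 57
48 + 57 → 105
The subtree containing de is merged 3 times, so code length = 3.

3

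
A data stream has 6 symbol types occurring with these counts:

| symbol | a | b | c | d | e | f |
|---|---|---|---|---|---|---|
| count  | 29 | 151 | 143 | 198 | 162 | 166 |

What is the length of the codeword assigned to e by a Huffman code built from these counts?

Repeatedly merge the two smallest:
merge a(29) and c(143): 172
merge b(151) and e(162): 313
merge f(166) and 172: 338
merge d(198) and 313: 511
merge 338 and 511: 849
e sits 3 levels below the root, so its codeword is 3 bits.

3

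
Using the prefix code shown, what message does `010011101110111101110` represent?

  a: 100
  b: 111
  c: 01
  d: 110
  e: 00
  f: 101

Read left to right; each codeword is recognised as soon as it completes (prefix code):
  01→c | 00→e | 111→b | 01→c | 110→d | 111→b | 101→f | 110→d
Decoded message: cebcdbfd

cebcdbfd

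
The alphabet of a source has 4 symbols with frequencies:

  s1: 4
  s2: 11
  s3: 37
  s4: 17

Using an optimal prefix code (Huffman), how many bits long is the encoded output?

Greedily combine the two least-frequent nodes:
combine s1(4), s2(11) → 15
combine 15, s4(17) → 32
combine 32, s3(37) → 69
Each symbol's bit-cost is frequency × depth; summing gives 116 bits (equivalently 15 + 32 + 69).

116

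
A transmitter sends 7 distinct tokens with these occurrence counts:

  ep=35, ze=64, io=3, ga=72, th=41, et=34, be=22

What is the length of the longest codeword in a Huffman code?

Merge the two lowest-weight nodes at each step:
combine io(3), be(22) → 25
combine 25, et(34) → 59
combine ep(35), th(41) → 76
combine 59, ze(64) → 123
combine ga(72), 76 → 148
combine 123, 148 → 271
Maximum depth reached is 4.

4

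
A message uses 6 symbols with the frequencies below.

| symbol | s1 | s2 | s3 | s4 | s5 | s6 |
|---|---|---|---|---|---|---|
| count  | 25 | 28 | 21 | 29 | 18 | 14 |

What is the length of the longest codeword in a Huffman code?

3

Merge the two lowest-weight nodes at each step:
combine s6(14), s5(18) → 32
combine s3(21), s1(25) → 46
combine s2(28), s4(29) → 57
combine 32, 46 → 78
combine 57, 78 → 135
The rarest symbols sit at the bottom; the longest codeword is 3 bits.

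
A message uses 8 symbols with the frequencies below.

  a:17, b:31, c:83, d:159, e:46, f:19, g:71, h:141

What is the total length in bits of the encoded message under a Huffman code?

Greedily combine the two least-frequent nodes:
a(17) + f(19) → 36
b(31) + 36 → 67
e(46) + 67 → 113
g(71) + c(83) → 154
113 + h(141) → 254
154 + d(159) → 313
254 + 313 → 567
Each symbol's bit-cost is frequency × depth; summing gives 1504 bits (equivalently 36 + 67 + 113 + 154 + 254 + 313 + 567).

1504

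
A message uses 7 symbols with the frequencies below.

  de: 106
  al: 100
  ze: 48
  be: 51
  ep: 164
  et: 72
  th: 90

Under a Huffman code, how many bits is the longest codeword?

Merge the two lowest-weight nodes at each step:
merge ze(48) and be(51): 99
merge et(72) and th(90): 162
merge 99 and al(100): 199
merge de(106) and 162: 268
merge ep(164) and 199: 363
merge 268 and 363: 631
The first pair merged (ze, be) ends up deepest, at depth 4.

4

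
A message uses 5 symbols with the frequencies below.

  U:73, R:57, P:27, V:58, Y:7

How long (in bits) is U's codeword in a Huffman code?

Build the tree from the bottom:
Y(7) + P(27) → 34
34 + R(57) → 91
V(58) + U(73) → 131
91 + 131 → 222
U's leaf is at depth 2, giving a 2-bit codeword.

2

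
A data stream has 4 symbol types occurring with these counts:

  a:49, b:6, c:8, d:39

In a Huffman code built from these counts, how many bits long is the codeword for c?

Huffman merges, smallest pair first:
combine b(6), c(8) → 14
combine 14, d(39) → 53
combine a(49), 53 → 102
c sits 3 levels below the root, so its codeword is 3 bits.

3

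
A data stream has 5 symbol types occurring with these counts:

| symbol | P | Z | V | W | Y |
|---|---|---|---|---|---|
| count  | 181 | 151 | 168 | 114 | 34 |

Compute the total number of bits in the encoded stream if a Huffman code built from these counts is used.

1444

Merge the two smallest weights repeatedly:
combine Y(34), W(114) → 148
combine 148, Z(151) → 299
combine V(168), P(181) → 349
combine 299, 349 → 648
Total encoded bits = sum of merged weights = 148 + 299 + 349 + 648 = 1444.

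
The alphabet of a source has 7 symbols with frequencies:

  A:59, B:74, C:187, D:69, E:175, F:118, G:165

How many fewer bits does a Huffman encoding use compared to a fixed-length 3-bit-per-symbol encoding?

234

Fixed-length: 3 bits × 847 symbols = 2541 bits.
Huffman merges:
A(59) + D(69) → 128
B(74) + F(118) → 192
128 + G(165) → 293
E(175) + C(187) → 362
192 + 293 → 485
362 + 485 → 847
Huffman total = 128 + 192 + 293 + 362 + 485 + 847 = 2307 bits.
Saving = 2541 − 2307 = 234 bits.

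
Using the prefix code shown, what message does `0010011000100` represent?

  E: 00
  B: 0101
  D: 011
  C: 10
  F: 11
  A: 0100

ECDEA

Read left to right; each codeword is recognised as soon as it completes (prefix code):
  00→E | 10→C | 011→D | 00→E | 0100→A
Decoded message: ECDEA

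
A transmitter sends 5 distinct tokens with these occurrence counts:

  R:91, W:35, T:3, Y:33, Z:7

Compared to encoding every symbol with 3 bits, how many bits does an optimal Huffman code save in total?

Fixed-length: 3 bits × 169 symbols = 507 bits.
Huffman merges:
merge T(3) and Z(7): 10
merge 10 and Y(33): 43
merge W(35) and 43: 78
merge 78 and R(91): 169
Huffman total = 10 + 43 + 78 + 169 = 300 bits.
Saving = 507 − 300 = 207 bits.

207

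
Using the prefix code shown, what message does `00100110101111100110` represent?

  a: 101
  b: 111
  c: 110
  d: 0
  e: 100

Read left to right; each codeword is recognised as soon as it completes (prefix code):
  0→d | 0→d | 100→e | 110→c | 101→a | 111→b | 100→e | 110→c
Decoded message: ddecabec

ddecabec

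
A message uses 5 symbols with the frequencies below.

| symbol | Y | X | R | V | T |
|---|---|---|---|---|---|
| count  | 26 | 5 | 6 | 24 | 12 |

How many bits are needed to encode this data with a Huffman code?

Build the Huffman tree bottom-up:
X(5) + R(6) → 11
11 + T(12) → 23
23 + V(24) → 47
Y(26) + 47 → 73
The encoded length is the sum of every internal node's weight: 11 + 23 + 47 + 73 = 154 bits.

154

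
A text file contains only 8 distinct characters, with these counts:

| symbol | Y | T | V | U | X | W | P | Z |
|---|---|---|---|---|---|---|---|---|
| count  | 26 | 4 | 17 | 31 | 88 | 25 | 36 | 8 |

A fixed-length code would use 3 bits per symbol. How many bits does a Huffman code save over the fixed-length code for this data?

Fixed-length: 3 bits × 235 symbols = 705 bits.
Huffman merges:
merge T(4) and Z(8): 12
merge 12 and V(17): 29
merge W(25) and Y(26): 51
merge 29 and U(31): 60
merge P(36) and 51: 87
merge 60 and 87: 147
merge X(88) and 147: 235
Huffman total = 12 + 29 + 51 + 60 + 87 + 147 + 235 = 621 bits.
Saving = 705 − 621 = 84 bits.

84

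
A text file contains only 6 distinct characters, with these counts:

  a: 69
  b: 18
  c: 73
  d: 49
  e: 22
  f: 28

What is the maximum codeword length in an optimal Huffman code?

4

Merge the two lowest-weight nodes at each step:
b(18) + e(22) → 40
f(28) + 40 → 68
d(49) + 68 → 117
a(69) + c(73) → 142
117 + 142 → 259
The rarest symbols sit at the bottom; the longest codeword is 4 bits.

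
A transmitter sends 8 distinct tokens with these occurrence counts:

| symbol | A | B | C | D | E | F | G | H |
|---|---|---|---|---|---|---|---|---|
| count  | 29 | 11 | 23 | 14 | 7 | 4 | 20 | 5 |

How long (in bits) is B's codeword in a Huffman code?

Huffman merges, smallest pair first:
merge F(4) and H(5): 9
merge E(7) and 9: 16
merge B(11) and D(14): 25
merge 16 and G(20): 36
merge C(23) and 25: 48
merge A(29) and 36: 65
merge 48 and 65: 113
B's leaf is at depth 3, giving a 3-bit codeword.

3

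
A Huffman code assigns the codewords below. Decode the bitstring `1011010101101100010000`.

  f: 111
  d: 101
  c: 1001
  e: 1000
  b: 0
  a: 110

Read left to right; each codeword is recognised as soon as it completes (prefix code):
  101→d | 101→d | 0→b | 101→d | 101→d | 1000→e | 1000→e | 0→b
Decoded message: ddbddeeb

ddbddeeb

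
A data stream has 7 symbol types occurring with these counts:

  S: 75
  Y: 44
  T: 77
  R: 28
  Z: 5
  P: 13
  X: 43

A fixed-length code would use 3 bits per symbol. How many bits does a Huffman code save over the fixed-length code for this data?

134

Fixed-length: 3 bits × 285 symbols = 855 bits.
Huffman merges:
combine Z(5), P(13) → 18
combine 18, R(28) → 46
combine X(43), Y(44) → 87
combine 46, S(75) → 121
combine T(77), 87 → 164
combine 121, 164 → 285
Huffman total = 18 + 46 + 87 + 121 + 164 + 285 = 721 bits.
Saving = 855 − 721 = 134 bits.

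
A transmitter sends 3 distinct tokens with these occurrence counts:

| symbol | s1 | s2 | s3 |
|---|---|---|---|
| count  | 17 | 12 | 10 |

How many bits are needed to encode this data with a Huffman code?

Merge the two smallest weights repeatedly:
s3(10) + s2(12) → 22
s1(17) + 22 → 39
Total encoded bits = sum of merged weights = 22 + 39 = 61.

61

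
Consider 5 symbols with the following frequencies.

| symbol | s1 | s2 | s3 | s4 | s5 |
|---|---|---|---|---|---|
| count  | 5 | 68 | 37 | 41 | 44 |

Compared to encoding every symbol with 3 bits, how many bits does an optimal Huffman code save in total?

153

Fixed-length: 3 bits × 195 symbols = 585 bits.
Huffman merges:
s1(5) + s3(37) → 42
s4(41) + 42 → 83
s5(44) + s2(68) → 112
83 + 112 → 195
Huffman total = 42 + 83 + 112 + 195 = 432 bits.
Saving = 585 − 432 = 153 bits.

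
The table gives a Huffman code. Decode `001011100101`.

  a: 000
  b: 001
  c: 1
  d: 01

bdccbd

Read left to right; each codeword is recognised as soon as it completes (prefix code):
  001→b | 01→d | 1→c | 1→c | 001→b | 01→d
Decoded message: bdccbd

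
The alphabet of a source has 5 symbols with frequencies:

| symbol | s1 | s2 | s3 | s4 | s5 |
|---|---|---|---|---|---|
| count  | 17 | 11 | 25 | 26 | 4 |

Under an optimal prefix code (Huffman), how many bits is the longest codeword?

Merge the two lowest-weight nodes at each step:
combine s5(4), s2(11) → 15
combine 15, s1(17) → 32
combine s3(25), s4(26) → 51
combine 32, 51 → 83
Maximum depth reached is 3.

3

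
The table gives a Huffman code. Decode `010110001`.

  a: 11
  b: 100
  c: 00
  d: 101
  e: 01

eebe

Read left to right; each codeword is recognised as soon as it completes (prefix code):
  01→e | 01→e | 100→b | 01→e
Decoded message: eebe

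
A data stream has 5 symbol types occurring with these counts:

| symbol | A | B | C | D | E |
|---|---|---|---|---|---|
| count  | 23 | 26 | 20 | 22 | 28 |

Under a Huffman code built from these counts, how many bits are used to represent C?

3

Build the tree from the bottom:
combine C(20), D(22) → 42
combine A(23), B(26) → 49
combine E(28), 42 → 70
combine 49, 70 → 119
C's leaf is at depth 3, giving a 3-bit codeword.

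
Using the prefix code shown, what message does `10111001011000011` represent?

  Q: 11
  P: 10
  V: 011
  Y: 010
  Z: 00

PQPYQZZQ

Read left to right; each codeword is recognised as soon as it completes (prefix code):
  10→P | 11→Q | 10→P | 010→Y | 11→Q | 00→Z | 00→Z | 11→Q
Decoded message: PQPYQZZQ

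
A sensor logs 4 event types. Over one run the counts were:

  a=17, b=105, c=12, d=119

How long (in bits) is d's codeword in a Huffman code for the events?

Repeatedly merge the two smallest:
merge c(12) and a(17): 29
merge 29 and b(105): 134
merge d(119) and 134: 253
d sits one level below the root: a 1-bit codeword.

1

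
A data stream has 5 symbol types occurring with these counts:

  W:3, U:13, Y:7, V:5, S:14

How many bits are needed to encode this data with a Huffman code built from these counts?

92

Build the Huffman tree bottom-up:
W(3) + V(5) → 8
Y(7) + 8 → 15
U(13) + S(14) → 27
15 + 27 → 42
The encoded length is the sum of every internal node's weight: 8 + 15 + 27 + 42 = 92 bits.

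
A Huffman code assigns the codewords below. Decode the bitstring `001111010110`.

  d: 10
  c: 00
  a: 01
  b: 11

cbbaad

Read left to right; each codeword is recognised as soon as it completes (prefix code):
  00→c | 11→b | 11→b | 01→a | 01→a | 10→d
Decoded message: cbbaad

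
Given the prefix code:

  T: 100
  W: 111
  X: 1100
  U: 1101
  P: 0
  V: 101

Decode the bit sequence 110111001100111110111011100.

UXXWUUX

Read left to right; each codeword is recognised as soon as it completes (prefix code):
  1101→U | 1100→X | 1100→X | 111→W | 1101→U | 1101→U | 1100→X
Decoded message: UXXWUUX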